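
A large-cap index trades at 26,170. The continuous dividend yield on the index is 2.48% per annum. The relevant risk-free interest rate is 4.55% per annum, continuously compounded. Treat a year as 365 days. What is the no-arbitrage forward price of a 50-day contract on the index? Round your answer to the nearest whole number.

26,244

F = S·e^((r − q)T) = 26170 · e^((0.0455 − 0.0248) × 50/365)
= 26170 · e^0.002836 = 26170 × 1.002840
F = 26,244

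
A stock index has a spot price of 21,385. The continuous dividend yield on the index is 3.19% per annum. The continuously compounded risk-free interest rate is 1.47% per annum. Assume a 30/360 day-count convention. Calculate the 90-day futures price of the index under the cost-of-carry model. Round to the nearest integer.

21,293

F = S·e^((r − q)T) = 21385 · e^((0.0147 − 0.0319) × 90/360)
= 21385 · e^-0.004300 = 21385 × 0.995709
F = 21,293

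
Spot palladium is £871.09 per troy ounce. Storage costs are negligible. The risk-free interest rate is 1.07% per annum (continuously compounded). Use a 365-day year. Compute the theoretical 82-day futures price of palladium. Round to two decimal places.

F = S·e^(rT) = 871.09 · e^(0.0107 × 82/365) = 871.09 · e^0.002404
= 871.09 × 1.002407 = £873.19 per troy ounce

£873.19 per troy ounce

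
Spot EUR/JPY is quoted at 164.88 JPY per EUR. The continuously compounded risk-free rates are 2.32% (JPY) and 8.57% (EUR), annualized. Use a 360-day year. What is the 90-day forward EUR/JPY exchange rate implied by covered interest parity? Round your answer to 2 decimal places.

162.32

F = S·e^((r_JPY − r_EUR)T) = 164.88 · e^((0.0232 − 0.0857) × 90/360)
= 164.88 · e^-0.015625 = 164.88 × 0.984496
F = 162.32 JPY per EUR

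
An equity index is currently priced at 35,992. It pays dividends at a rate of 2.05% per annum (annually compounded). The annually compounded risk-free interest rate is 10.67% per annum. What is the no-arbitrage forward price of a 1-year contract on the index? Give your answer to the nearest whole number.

F = S · (1+r)^T / (1+q)^T
= 35992 × 1.106700 / 1.020500 = 35992 × 1.084468
F = 39,032

39,032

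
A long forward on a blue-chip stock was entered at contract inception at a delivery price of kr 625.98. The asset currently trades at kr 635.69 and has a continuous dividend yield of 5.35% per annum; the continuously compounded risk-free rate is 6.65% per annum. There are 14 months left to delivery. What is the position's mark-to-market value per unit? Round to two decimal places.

Current fair forward for the remaining 14 months: F = S·e^((r − q)·T), (r − q) = 0.0665 − 0.0535 = 0.0130
F = 635.69 · e^(0.0130 × 14/12) = 635.69 × 1.015282 = 645.4046
Value of long forward = (F − K)·e^(−rT) = (645.4046 − 625.98) · e^(−0.0665·14/12)
= 19.4246 × 0.925350 = 17.97

kr 17.97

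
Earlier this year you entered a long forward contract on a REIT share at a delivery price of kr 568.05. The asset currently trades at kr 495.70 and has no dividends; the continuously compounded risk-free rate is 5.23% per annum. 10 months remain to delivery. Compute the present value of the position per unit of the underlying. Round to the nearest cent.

Current fair forward for the remaining 10 months: F = S·e^(r·T), r = 0.0523
F = 495.70 · e^(0.0523 × 10/12) = 495.70 × 1.044547 = 517.7819
Value of long forward = (F − K)·e^(−rT) = (517.7819 − 568.05) · e^(−0.0523·10/12)
= -50.2681 × 0.957353 = -48.12

-kr 48.12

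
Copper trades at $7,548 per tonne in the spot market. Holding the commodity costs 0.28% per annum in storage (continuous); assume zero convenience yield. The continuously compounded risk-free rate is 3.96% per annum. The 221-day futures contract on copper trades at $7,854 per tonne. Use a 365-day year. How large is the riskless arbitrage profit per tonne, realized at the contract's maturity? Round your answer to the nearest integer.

$110 per tonne

Fair futures: F* = S·e^(carry·T), with carry = (r + u) = 0.0396 + 0.0028 = 0.0424
F* = 7548 · e^(0.0424 × 221/365) = 7548 · e^0.025672 = 7548 × 1.026004 = $7744.2782
Market $7854 > fair $7744.2782: forward overpriced → cash-and-carry (buy spot, short the forward).
At maturity, profit = |F_mkt − F*| = |7854 − 7744.2782| = $110 per tonne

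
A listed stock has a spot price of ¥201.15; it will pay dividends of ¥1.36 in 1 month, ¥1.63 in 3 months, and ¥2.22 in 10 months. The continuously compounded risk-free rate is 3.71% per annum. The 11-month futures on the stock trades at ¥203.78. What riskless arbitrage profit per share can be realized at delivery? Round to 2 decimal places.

¥0.97 per share

PV(dividends) I = 1.36·e^(−0.0371·1/12) + 1.63·e^(−0.0371·3/12) + 2.22·e^(−0.0371·10/12) = 5.1232
Fair futures F* = (S − I)·e^(rT) = (201.15 − 5.1232)·e^0.034008 = 196.0268 × 1.034593 = 202.8080
Market ¥203.78 > fair 202.8080: forward overpriced → cash-and-carry (borrow at r, buy the stock and collect the dividends, short the forward).
Profit at T = |F_mkt − F*| = |203.78 − 202.8080| = ¥0.97 per share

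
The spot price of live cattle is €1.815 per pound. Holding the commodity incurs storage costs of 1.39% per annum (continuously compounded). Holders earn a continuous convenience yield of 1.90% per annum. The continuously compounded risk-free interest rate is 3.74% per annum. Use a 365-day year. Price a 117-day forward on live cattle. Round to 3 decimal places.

Net carry = r + u − y = 0.0374 + 0.0139 − 0.0190 = 0.0323
F = S·e^((r+u−y)T) = 1.815 · e^(0.0323 × 117/365) = 1.815 · e^0.010354
= 1.815 × 1.010408 = €1.834 per pound

€1.834 per pound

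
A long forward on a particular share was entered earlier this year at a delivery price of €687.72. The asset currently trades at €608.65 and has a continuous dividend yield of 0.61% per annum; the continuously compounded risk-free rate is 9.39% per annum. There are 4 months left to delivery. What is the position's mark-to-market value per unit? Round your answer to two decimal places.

Current fair forward for the remaining 4 months: F = S·e^((r − q)·T), (r − q) = 0.0939 − 0.0061 = 0.0878
F = 608.65 · e^(0.0878 × 4/12) = 608.65 × 1.029699 = 626.7263
Value of long forward = (F − K)·e^(−rT) = (626.7263 − 687.72) · e^(−0.0939·4/12)
= -60.9937 × 0.969185 = -59.11

-€59.11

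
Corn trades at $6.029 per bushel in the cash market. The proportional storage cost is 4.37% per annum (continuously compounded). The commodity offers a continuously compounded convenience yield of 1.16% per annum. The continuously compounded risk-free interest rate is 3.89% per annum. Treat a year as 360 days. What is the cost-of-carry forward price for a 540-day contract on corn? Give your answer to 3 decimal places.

Net carry = r + u − y = 0.0389 + 0.0437 − 0.0116 = 0.0710
F = S·e^((r+u−y)T) = 6.029 · e^(0.0710 × 540/360) = 6.029 · e^0.106500
= 6.029 × 1.112378 = $6.707 per bushel

$6.707 per bushel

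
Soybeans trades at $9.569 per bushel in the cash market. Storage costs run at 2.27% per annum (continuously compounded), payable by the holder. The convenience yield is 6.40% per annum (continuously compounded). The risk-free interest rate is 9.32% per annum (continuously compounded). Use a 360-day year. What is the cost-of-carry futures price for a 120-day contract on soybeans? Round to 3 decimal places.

$9.736 per bushel

Net carry = r + u − y = 0.0932 + 0.0227 − 0.0640 = 0.0519
F = S·e^((r+u−y)T) = 9.569 · e^(0.0519 × 120/360) = 9.569 · e^0.017300
= 9.569 × 1.017451 = $9.736 per bushel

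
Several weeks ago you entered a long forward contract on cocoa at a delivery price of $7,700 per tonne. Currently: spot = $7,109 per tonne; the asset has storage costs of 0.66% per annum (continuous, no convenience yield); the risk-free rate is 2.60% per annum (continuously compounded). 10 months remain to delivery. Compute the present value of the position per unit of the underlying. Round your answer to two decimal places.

-$386.75 per tonne

Current fair forward for the remaining 10 months: F = S·e^((r + u)·T), (r + u) = 0.0260 + 0.0066 = 0.0326
F = 7109 · e^(0.0326 × 10/12) = 7109 × 1.02753905 = 7304.7751
Value of long forward = (F − K)·e^(−rT) = (7304.7751 − 7700) · e^(−0.0260·10/12)
= -395.2249 × 0.97856637 = -386.75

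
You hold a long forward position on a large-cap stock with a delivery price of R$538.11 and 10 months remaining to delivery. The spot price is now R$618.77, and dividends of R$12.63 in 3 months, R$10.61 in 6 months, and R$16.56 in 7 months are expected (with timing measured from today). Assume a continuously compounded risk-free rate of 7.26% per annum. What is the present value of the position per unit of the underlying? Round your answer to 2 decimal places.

R$73.74

PV(remaining dividends) I = 12.63·e^(−0.0726·3/12) + 10.61·e^(−0.0726·6/12) + 16.56·e^(−0.0726·7/12) = 38.5079
Current forward F = (S − I)·e^(rT) = (618.77 − 38.5079)·e^(0.0726·10/12) = 580.2621 × 1.062368 = 616.4519
Value (long) = (F − K)·e^(−rT) = (616.4519 − 538.11) × 0.941294 = 73.7428
Value = R$73.74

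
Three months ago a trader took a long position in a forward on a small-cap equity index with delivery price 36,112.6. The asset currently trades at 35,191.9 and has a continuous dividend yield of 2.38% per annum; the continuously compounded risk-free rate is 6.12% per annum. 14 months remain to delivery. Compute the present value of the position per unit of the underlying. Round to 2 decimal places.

Current fair forward for the remaining 14 months: F = S·e^((r − q)·T), (r − q) = 0.0612 − 0.0238 = 0.0374
F = 35191.9 · e^(0.0374 × 14/12) = 35191.9 × 1.04459926 = 36761.4327
Value of long forward = (F − K)·e^(−rT) = (36761.4327 − 36112.6) · e^(−0.0612·14/12)
= 648.8327 × 0.93108938 = 604.12

604.12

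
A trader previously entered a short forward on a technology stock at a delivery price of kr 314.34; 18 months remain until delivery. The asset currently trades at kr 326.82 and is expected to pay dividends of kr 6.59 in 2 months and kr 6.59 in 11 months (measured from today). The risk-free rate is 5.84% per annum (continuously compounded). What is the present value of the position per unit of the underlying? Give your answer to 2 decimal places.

-kr 26.07

PV(remaining dividends) I = 6.59·e^(−0.0584·2/12) + 6.59·e^(−0.0584·11/12) = 12.7727
Current forward F = (S − I)·e^(rT) = (326.82 − 12.7727)·e^(0.0584·18/12) = 314.0473 × 1.091551 = 342.7986
Value (long) = (F − K)·e^(−rT) = (342.7986 − 314.34) × 0.916127 = 26.0717
Short position value = −(long value) = -kr 26.07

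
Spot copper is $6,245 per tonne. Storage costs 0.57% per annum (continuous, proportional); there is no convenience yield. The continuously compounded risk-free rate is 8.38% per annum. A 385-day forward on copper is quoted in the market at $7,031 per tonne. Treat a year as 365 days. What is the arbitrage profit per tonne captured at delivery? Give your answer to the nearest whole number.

Fair forward: F* = S·e^(carry·T), with carry = (r + u) = 0.0838 + 0.0057 = 0.0895
F* = 6245 · e^(0.0895 × 385/365) = 6245 · e^0.094404 = 6245 × 1.099004 = $6863.2800
Market $7031 > fair $6863.2800: forward overpriced → cash-and-carry (buy spot, short the forward).
At maturity, profit = |F_mkt − F*| = |7031 − 6863.2800| = $168 per tonne

$168 per tonne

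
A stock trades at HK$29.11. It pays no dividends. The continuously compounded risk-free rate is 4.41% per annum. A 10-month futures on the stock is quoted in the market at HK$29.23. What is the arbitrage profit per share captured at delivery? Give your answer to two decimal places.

HK$0.97 per share

Fair futures: F* = S·e^(carry·T), with carry = r = 0.0441
F* = 29.11 · e^(0.0441 × 10/12) = 29.11 · e^0.036750 = 29.11 × 1.037434 = HK$30.1997
Market HK$29.23 < fair HK$30.1997: forward underpriced → reverse cash-and-carry (short spot, go long the forward).
At maturity, profit = |F_mkt − F*| = |29.23 − 30.1997| = HK$0.97 per share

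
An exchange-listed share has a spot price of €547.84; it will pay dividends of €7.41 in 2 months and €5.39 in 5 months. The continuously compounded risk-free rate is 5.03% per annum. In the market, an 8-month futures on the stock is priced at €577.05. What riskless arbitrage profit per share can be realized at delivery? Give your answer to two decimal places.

€23.58 per share

PV(dividends) I = 7.41·e^(−0.0503·2/12) + 5.39·e^(−0.0503·5/12) = 12.6263
Fair futures F* = (S − I)·e^(rT) = (547.84 − 12.6263)·e^0.033533 = 535.2137 × 1.034102 = 553.4656
Market €577.05 > fair 553.4656: forward overpriced → cash-and-carry (borrow at r, buy the stock and collect the dividends, short the forward).
Profit at T = |F_mkt − F*| = |577.05 − 553.4656| = €23.58 per share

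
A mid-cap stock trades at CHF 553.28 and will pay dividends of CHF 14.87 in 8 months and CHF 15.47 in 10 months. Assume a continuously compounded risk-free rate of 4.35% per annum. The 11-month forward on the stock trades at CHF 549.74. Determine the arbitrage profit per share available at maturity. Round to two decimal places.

CHF 4.51 per share

PV(dividends) I = 14.87·e^(−0.0435·8/12) + 15.47·e^(−0.0435·10/12) = 29.3642
Fair forward F* = (S − I)·e^(rT) = (553.28 − 29.3642)·e^0.039875 = 523.9158 × 1.040681 = 545.2292
Market CHF 549.74 > fair 545.2292: forward overpriced → cash-and-carry (borrow at r, buy the stock and collect the dividends, short the forward).
Profit at T = |F_mkt − F*| = |549.74 − 545.2292| = CHF 4.51 per share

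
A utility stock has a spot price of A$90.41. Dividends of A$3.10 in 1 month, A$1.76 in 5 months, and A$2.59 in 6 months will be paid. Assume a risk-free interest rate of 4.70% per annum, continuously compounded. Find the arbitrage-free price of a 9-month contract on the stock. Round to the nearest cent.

PV(dividends) I = 3.10·e^(−0.0470·1/12) + 1.76·e^(−0.0470·5/12) + 2.59·e^(−0.0470·6/12)
I = 3.0879 + 1.7259 + 2.5298 = 7.3436
F = (S − I)·e^(rT) = (90.41 − 7.3436) · e^(0.0470·9/12)
= 83.0664 · e^0.035250 = 83.0664 × 1.035879 = A$86.05

A$86.05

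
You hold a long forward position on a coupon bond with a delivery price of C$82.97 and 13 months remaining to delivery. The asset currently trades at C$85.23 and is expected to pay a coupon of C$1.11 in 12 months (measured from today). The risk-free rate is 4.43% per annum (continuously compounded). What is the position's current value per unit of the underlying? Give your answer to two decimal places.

C$5.09

PV(remaining coupons) I = 1.11·e^(−0.0443·12/12) = 1.0619
Current forward F = (S − I)·e^(rT) = (85.23 − 1.0619)·e^(0.0443·13/12) = 84.1681 × 1.049162 = 88.3060
Value (long) = (F − K)·e^(−rT) = (88.3060 − 82.97) × 0.953142 = 5.0860
Value = C$5.09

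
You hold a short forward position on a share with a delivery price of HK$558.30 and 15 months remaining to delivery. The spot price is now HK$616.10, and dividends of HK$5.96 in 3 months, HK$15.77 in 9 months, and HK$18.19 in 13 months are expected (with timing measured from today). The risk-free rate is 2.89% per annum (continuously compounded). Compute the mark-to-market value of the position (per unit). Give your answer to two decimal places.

-HK$38.63

PV(remaining dividends) I = 5.96·e^(−0.0289·3/12) + 15.77·e^(−0.0289·9/12) + 18.19·e^(−0.0289·13/12) = 38.9783
Current forward F = (S − I)·e^(rT) = (616.10 − 38.9783)·e^(0.0289·15/12) = 577.1217 × 1.036785 = 598.3511
Value (long) = (F − K)·e^(−rT) = (598.3511 − 558.30) × 0.964520 = 38.6301
Short position value = −(long value) = -HK$38.63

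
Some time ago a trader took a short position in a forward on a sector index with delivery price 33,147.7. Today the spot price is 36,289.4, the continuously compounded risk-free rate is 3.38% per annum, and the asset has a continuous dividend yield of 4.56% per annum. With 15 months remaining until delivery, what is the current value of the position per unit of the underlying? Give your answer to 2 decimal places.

Current fair forward for the remaining 15 months: F = S·e^((r − q)·T), (r − q) = 0.0338 − 0.0456 = -0.0118
F = 36289.4 · e^(-0.0118 × 15/12) = 36289.4 × 0.98535825 = 35758.0597
Value of long forward = (F − K)·e^(−rT) = (35758.0597 − 33147.7) · e^(−0.0338·15/12)
= 2610.3597 × 0.95863009 = 2502.37
Short position value = −(long value) = -2502.37

-2502.37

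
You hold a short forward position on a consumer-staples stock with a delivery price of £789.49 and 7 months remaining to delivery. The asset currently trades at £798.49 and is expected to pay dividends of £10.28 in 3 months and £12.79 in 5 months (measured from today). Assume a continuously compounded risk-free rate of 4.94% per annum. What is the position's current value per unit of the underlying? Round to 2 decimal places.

-£8.74

PV(remaining dividends) I = 10.28·e^(−0.0494·3/12) + 12.79·e^(−0.0494·5/12) = 22.6833
Current forward F = (S − I)·e^(rT) = (798.49 − 22.6833)·e^(0.0494·7/12) = 775.8067 × 1.029236 = 798.4882
Value (long) = (F − K)·e^(−rT) = (798.4882 − 789.49) × 0.971595 = 8.7426
Short position value = −(long value) = -£8.74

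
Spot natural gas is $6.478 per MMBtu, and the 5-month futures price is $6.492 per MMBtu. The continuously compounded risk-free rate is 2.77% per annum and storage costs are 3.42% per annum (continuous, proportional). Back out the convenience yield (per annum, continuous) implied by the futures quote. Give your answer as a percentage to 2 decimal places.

5.67%

F = S·e^((r+u−y)T) ⇒ (r+u−y) = ln(F/S)/T
ln(6.492/6.478) = 0.002159; /T ⇒ 0.005182
y = r + u − ln(F/S)/T = 0.0277 + 0.0342 − 0.005182 = 0.056718
y = 5.67%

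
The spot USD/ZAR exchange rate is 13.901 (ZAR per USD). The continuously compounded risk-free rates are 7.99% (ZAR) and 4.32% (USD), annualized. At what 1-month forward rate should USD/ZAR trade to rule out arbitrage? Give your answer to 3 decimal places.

13.944

F = S·e^((r_ZAR − r_USD)T) = 13.901 · e^((0.0799 − 0.0432) × 1/12)
= 13.901 · e^0.003058 = 13.901 × 1.003063
F = 13.944 ZAR per USD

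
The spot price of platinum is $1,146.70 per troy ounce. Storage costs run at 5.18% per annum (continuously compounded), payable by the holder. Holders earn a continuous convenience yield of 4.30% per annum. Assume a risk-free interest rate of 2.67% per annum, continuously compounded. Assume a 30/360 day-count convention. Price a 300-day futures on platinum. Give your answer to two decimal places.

Net carry = r + u − y = 0.0267 + 0.0518 − 0.0430 = 0.0355
F = S·e^((r+u−y)T) = 1146.70 · e^(0.0355 × 300/360) = 1146.70 · e^0.02958333
= 1146.70 × 1.03002526 = $1,181.13 per troy ounce

$1,181.13 per troy ounce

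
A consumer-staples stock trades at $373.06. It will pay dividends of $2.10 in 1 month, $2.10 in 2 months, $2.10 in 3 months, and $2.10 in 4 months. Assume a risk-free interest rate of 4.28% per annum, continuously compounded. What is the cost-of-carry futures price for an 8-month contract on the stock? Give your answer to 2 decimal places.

PV(dividends) I = 2.10·e^(−0.0428·1/12) + 2.10·e^(−0.0428·2/12) + 2.10·e^(−0.0428·3/12) + 2.10·e^(−0.0428·4/12)
I = 2.0925 + 2.0851 + 2.0776 + 2.0703 = 8.3255
F = (S − I)·e^(rT) = (373.06 − 8.3255) · e^(0.0428·8/12)
= 364.7345 · e^0.028533 = 364.7345 × 1.028944 = $375.29

$375.29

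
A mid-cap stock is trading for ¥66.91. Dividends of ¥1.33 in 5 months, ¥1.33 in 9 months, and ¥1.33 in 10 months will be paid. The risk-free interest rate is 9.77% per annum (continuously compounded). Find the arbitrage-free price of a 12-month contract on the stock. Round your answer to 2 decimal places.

¥69.65

PV(dividends) I = 1.33·e^(−0.0977·5/12) + 1.33·e^(−0.0977·9/12) + 1.33·e^(−0.0977·10/12)
I = 1.2769 + 1.2360 + 1.2260 = 3.7389
F = (S − I)·e^(rT) = (66.91 − 3.7389) · e^(0.0977·12/12)
= 63.1711 · e^0.097700 = 63.1711 × 1.102632 = ¥69.65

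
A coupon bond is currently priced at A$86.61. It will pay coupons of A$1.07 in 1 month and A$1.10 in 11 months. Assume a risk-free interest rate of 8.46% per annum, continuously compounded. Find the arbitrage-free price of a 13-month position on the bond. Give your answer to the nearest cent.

A$92.64

PV(coupons) I = 1.07·e^(−0.0846·1/12) + 1.10·e^(−0.0846·11/12)
I = 1.0625 + 1.0179 = 2.0804
F = (S − I)·e^(rT) = (86.61 − 2.0804) · e^(0.0846·13/12)
= 84.5296 · e^0.091650 = 84.5296 × 1.095981 = A$92.64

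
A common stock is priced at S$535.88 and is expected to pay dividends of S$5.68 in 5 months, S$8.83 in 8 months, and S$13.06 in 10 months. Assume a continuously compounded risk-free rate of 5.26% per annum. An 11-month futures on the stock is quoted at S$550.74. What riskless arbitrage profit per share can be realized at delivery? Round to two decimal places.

S$16.28 per share

PV(dividends) I = 5.68·e^(−0.0526·5/12) + 8.83·e^(−0.0526·8/12) + 13.06·e^(−0.0526·10/12) = 26.5825
Fair futures F* = (S − I)·e^(rT) = (535.88 − 26.5825)·e^0.048217 = 509.2975 × 1.049398 = 534.4558
Market S$550.74 > fair 534.4558: forward overpriced → cash-and-carry (borrow at r, buy the stock and collect the dividends, short the forward).
Profit at T = |F_mkt − F*| = |550.74 − 534.4558| = S$16.28 per share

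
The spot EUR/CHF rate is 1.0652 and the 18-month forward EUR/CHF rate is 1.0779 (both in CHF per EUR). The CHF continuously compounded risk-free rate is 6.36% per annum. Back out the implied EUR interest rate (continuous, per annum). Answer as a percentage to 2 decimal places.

F = S·e^((r_CHF − r_EUR)T) ⇒ r_EUR = r_CHF − ln(F/S)/T
ln(1.0779/1.0652) = 0.011852; /(18/12) = 0.007901
r_EUR = 0.0636 − 0.007901 = 0.055699
r_EUR = 5.57%

5.57%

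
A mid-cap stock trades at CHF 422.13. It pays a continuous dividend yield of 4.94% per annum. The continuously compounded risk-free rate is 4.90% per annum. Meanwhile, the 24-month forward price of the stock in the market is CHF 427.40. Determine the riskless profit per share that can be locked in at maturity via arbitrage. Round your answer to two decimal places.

CHF 5.61 per share

Fair forward: F* = S·e^(carry·T), with carry = (r − q) = 0.0490 − 0.0494 = -0.0004
F* = 422.13 · e^(-0.0004 × 24/12) = 422.13 · e^-0.000800 = 422.13 × 0.999200 = CHF 421.7923
Market CHF 427.40 > fair CHF 421.7923: forward overpriced → cash-and-carry (buy spot, short the forward).
At maturity, profit = |F_mkt − F*| = |427.40 − 421.7923| = CHF 5.61 per share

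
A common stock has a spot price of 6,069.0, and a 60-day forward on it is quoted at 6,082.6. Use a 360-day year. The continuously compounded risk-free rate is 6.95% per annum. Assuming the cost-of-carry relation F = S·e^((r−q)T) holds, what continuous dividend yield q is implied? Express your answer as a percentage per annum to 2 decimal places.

From F = S·e^((r−q)T): (r − q) = ln(F/S)/T
ln(6082.6/6069.0) = ln(1.002241) = 0.002238
(r − q) = 0.002238 / (60/360) = 0.013428
q = r − ln(F/S)/T = 0.0695 − 0.013428 = 0.056072
q = 5.61%

5.61%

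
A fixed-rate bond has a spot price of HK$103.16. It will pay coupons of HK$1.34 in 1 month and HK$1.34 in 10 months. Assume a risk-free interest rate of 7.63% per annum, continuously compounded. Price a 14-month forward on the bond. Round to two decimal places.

PV(coupons) I = 1.34·e^(−0.0763·1/12) + 1.34·e^(−0.0763·10/12)
I = 1.3315 + 1.2575 = 2.5890
F = (S − I)·e^(rT) = (103.16 − 2.5890) · e^(0.0763·14/12)
= 100.5710 · e^0.089017 = 100.5710 × 1.093099 = HK$109.93

HK$109.93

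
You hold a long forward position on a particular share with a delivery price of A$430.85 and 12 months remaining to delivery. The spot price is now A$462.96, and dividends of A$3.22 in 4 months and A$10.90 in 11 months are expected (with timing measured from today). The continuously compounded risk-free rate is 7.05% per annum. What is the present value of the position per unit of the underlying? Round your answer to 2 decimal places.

PV(remaining dividends) I = 3.22·e^(−0.0705·4/12) + 10.90·e^(−0.0705·11/12) = 13.3631
Current forward F = (S − I)·e^(rT) = (462.96 − 13.3631)·e^(0.0705·12/12) = 449.5969 × 1.073045 = 482.4377
Value (long) = (F − K)·e^(−rT) = (482.4377 − 430.85) × 0.931928 = 48.0760
Value = A$48.08

A$48.08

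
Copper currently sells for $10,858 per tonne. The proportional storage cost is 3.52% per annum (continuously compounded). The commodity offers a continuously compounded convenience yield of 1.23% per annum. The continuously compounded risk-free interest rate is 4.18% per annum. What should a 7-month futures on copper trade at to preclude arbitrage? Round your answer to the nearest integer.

Net carry = r + u − y = 0.0418 + 0.0352 − 0.0123 = 0.0647
F = S·e^((r+u−y)T) = 10858 · e^(0.0647 × 7/12) = 10858 · e^0.037742
= 10858 × 1.038463 = $11,276 per tonne

$11,276 per tonne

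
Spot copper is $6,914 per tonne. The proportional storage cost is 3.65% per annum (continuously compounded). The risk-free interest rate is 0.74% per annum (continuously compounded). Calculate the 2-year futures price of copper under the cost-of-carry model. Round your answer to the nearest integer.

Net carry = r + u − y = 0.0074 + 0.0365 − 0.0000 = 0.0439
F = S·e^((r+u−y)T) = 6914 · e^(0.0439 × 2) = 6914 · e^0.087800
= 6914 × 1.091770 = $7,548 per tonne

$7,548 per tonne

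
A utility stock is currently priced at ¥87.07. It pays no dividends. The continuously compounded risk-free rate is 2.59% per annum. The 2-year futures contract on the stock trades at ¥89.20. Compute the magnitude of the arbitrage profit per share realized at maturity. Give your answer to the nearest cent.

Fair futures: F* = S·e^(carry·T), with carry = r = 0.0259
F* = 87.07 · e^(0.0259 × 2) = 87.07 · e^0.051800 = 87.07 × 1.053165 = ¥91.6991
Market ¥89.20 < fair ¥91.6991: forward underpriced → reverse cash-and-carry (short spot, go long the forward).
At maturity, profit = |F_mkt − F*| = |89.20 − 91.6991| = ¥2.50 per share

¥2.50 per share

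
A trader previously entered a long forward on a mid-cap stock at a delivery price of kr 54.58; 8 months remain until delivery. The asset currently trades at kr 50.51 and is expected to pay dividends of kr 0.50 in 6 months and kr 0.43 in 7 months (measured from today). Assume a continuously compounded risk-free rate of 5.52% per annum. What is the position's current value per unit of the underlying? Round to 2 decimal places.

-kr 3.00

PV(remaining dividends) I = 0.50·e^(−0.0552·6/12) + 0.43·e^(−0.0552·7/12) = 0.9028
Current forward F = (S − I)·e^(rT) = (50.51 − 0.9028)·e^(0.0552·8/12) = 49.6072 × 1.037486 = 51.4668
Value (long) = (F − K)·e^(−rT) = (51.4668 − 54.58) × 0.963869 = -3.0007
Value = -kr 3.00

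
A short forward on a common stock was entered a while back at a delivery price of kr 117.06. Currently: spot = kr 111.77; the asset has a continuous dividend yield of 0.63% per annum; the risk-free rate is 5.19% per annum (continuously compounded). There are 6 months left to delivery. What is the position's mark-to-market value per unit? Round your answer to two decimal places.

Current fair forward for the remaining 6 months: F = S·e^((r − q)·T), (r − q) = 0.0519 − 0.0063 = 0.0456
F = 111.77 · e^(0.0456 × 6/12) = 111.77 × 1.023062 = 114.3476
Value of long forward = (F − K)·e^(−rT) = (114.3476 − 117.06) · e^(−0.0519·6/12)
= -2.7124 × 0.974384 = -2.64
Short position value = −(long value) = kr 2.64

kr 2.64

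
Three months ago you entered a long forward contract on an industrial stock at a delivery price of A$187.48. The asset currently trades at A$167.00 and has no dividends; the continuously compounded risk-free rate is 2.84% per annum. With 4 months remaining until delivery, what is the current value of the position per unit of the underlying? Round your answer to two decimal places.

-A$18.71

Current fair forward for the remaining 4 months: F = S·e^(r·T), r = 0.0284
F = 167.00 · e^(0.0284 × 4/12) = 167.00 × 1.009512 = 168.5885
Value of long forward = (F − K)·e^(−rT) = (168.5885 − 187.48) · e^(−0.0284·4/12)
= -18.8915 × 0.990578 = -18.71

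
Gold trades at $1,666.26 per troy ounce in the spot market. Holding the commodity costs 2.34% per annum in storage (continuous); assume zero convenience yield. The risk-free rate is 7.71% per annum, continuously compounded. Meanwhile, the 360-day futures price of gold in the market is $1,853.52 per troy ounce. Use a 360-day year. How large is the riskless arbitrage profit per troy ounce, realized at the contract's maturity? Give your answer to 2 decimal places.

Fair futures: F* = S·e^(carry·T), with carry = (r + u) = 0.0771 + 0.0234 = 0.1005
F* = 1666.26 · e^(0.1005 × 360/360) = 1666.26 · e^0.10050000 = 1666.26 × 1.10572364 = $1842.4231
Market $1853.52 > fair $1842.4231: forward overpriced → cash-and-carry (buy spot, short the forward).
At maturity, profit = |F_mkt − F*| = |1853.52 − 1842.4231| = $11.10 per troy ounce

$11.10 per troy ounce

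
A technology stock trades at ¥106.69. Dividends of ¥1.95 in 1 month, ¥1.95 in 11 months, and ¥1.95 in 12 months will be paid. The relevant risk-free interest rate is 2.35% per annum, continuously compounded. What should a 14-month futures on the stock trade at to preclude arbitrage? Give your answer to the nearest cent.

PV(dividends) I = 1.95·e^(−0.0235·1/12) + 1.95·e^(−0.0235·11/12) + 1.95·e^(−0.0235·12/12)
I = 1.9462 + 1.9084 + 1.9047 = 5.7593
F = (S − I)·e^(rT) = (106.69 − 5.7593) · e^(0.0235·14/12)
= 100.9307 · e^0.027417 = 100.9307 × 1.027796 = ¥103.74

¥103.74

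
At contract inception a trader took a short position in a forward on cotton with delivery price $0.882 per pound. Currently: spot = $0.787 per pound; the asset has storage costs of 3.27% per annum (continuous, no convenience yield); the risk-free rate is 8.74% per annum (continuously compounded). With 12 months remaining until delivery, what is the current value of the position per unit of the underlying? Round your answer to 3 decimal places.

Current fair forward for the remaining 12 months: F = S·e^((r + u)·T), (r + u) = 0.0874 + 0.0327 = 0.1201
F = 0.787 · e^(0.1201 × 12/12) = 0.787 × 1.127610 = 0.8874
Value of long forward = (F − K)·e^(−rT) = (0.8874 − 0.882) · e^(−0.0874·12/12)
= 0.0054 × 0.916310 = 0.005
Short position value = −(long value) = -$0.005

-$0.005 per pound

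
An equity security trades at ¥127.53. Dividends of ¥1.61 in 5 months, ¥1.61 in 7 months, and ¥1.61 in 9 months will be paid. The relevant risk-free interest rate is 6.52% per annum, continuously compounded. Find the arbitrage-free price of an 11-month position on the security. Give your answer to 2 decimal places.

PV(dividends) I = 1.61·e^(−0.0652·5/12) + 1.61·e^(−0.0652·7/12) + 1.61·e^(−0.0652·9/12)
I = 1.5669 + 1.5499 + 1.5332 = 4.6500
F = (S − I)·e^(rT) = (127.53 − 4.6500) · e^(0.0652·11/12)
= 122.8800 · e^0.059767 = 122.8800 × 1.061589 = ¥130.45

¥130.45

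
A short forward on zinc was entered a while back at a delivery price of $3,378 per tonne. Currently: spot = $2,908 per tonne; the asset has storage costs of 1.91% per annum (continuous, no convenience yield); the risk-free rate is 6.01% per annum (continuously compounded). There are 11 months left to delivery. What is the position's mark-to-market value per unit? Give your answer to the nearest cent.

$237.57 per tonne

Current fair forward for the remaining 11 months: F = S·e^((r + u)·T), (r + u) = 0.0601 + 0.0191 = 0.0792
F = 2908 · e^(0.0792 × 11/12) = 2908 × 1.07530033 = 3126.9734
Value of long forward = (F − K)·e^(−rT) = (3126.9734 − 3378) · e^(−0.0601·11/12)
= -251.0266 × 0.94639839 = -237.57
Short position value = −(long value) = $237.57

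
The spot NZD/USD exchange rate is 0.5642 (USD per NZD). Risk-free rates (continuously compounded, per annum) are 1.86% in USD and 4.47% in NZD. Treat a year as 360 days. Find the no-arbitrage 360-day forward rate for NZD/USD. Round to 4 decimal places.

0.5497

F = S·e^((r_USD − r_NZD)T) = 0.5642 · e^((0.0186 − 0.0447) × 360/360)
= 0.5642 · e^-0.026100 = 0.5642 × 0.974238
F = 0.5497 USD per NZD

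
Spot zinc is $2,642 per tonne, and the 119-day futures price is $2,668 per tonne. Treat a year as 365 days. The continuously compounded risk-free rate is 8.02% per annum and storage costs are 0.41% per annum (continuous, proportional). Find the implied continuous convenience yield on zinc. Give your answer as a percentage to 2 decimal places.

5.43%

F = S·e^((r+u−y)T) ⇒ (r+u−y) = ln(F/S)/T
ln(2668/2642) = 0.009793; /T ⇒ 0.030037
y = r + u − ln(F/S)/T = 0.0802 + 0.0041 − 0.030037 = 0.054263
y = 5.43%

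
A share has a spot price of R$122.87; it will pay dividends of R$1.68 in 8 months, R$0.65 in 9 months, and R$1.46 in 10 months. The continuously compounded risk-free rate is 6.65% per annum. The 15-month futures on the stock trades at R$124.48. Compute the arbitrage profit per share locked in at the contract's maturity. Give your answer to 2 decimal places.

PV(dividends) I = 1.68·e^(−0.0665·8/12) + 0.65·e^(−0.0665·9/12) + 1.46·e^(−0.0665·10/12) = 3.6068
Fair futures F* = (S − I)·e^(rT) = (122.87 − 3.6068)·e^0.083125 = 119.2632 × 1.086678 = 129.6007
Market R$124.48 < fair 129.6007: forward underpriced → reverse cash-and-carry (short the stock, invest proceeds at r, pay the dividends, go long the forward).
Profit at T = |F_mkt − F*| = |124.48 − 129.6007| = R$5.12 per share

R$5.12 per share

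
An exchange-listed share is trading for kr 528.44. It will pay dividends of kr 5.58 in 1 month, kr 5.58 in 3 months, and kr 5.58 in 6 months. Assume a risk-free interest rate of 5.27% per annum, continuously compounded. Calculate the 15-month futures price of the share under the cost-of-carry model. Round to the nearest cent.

kr 546.80

PV(dividends) I = 5.58·e^(−0.0527·1/12) + 5.58·e^(−0.0527·3/12) + 5.58·e^(−0.0527·6/12)
I = 5.5555 + 5.5070 + 5.4349 = 16.4974
F = (S − I)·e^(rT) = (528.44 − 16.4974) · e^(0.0527·15/12)
= 511.9426 · e^0.065875 = 511.9426 × 1.068093 = kr 546.80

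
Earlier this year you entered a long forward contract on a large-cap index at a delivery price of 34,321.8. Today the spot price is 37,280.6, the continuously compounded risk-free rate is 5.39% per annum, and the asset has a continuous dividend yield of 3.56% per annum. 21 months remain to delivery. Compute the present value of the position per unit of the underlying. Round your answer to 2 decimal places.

3796.50

Current fair forward for the remaining 21 months: F = S·e^((r − q)·T), (r − q) = 0.0539 − 0.0356 = 0.0183
F = 37280.6 · e^(0.0183 × 21/12) = 37280.6 × 1.03254332 = 38493.8345
Value of long forward = (F − K)·e^(−rT) = (38493.8345 − 34321.8) · e^(−0.0539·21/12)
= 4172.0345 × 0.90998697 = 3796.50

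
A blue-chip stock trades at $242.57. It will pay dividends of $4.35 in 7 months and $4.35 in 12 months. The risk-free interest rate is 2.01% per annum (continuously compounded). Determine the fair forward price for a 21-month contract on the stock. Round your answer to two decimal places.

$242.38

PV(dividends) I = 4.35·e^(−0.0201·7/12) + 4.35·e^(−0.0201·12/12)
I = 4.2993 + 4.2634 = 8.5627
F = (S − I)·e^(rT) = (242.57 − 8.5627) · e^(0.0201·21/12)
= 234.0073 · e^0.035175 = 234.0073 × 1.035801 = $242.38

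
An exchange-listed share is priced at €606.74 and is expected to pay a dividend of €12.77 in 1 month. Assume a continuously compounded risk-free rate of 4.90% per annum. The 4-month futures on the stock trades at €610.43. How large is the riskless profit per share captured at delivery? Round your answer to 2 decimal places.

€6.63 per share

PV(dividends) I = 12.77·e^(−0.0490·1/12) = 12.7180
Fair futures F* = (S − I)·e^(rT) = (606.74 − 12.7180)·e^0.016333 = 594.0220 × 1.016467 = 603.8038
Market €610.43 > fair 603.8038: forward overpriced → cash-and-carry (borrow at r, buy the stock and collect the dividends, short the forward).
Profit at T = |F_mkt − F*| = |610.43 − 603.8038| = €6.63 per share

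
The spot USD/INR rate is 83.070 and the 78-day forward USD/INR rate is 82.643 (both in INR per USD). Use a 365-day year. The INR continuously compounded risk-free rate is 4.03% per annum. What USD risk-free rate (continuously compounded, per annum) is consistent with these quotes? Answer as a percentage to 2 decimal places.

F = S·e^((r_INR − r_USD)T) ⇒ r_USD = r_INR − ln(F/S)/T
ln(82.643/83.070) = -0.005153; /(78/365) = -0.024113
r_USD = 0.0403 + 0.024113 = 0.064413
r_USD = 6.44%

6.44%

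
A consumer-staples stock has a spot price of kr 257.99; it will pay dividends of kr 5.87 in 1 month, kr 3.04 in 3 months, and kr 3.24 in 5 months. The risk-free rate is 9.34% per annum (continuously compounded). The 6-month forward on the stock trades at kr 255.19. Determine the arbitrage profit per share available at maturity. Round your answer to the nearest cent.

kr 2.65 per share

PV(dividends) I = 5.87·e^(−0.0934·1/12) + 3.04·e^(−0.0934·3/12) + 3.24·e^(−0.0934·5/12) = 11.9107
Fair forward F* = (S − I)·e^(rT) = (257.99 − 11.9107)·e^0.046700 = 246.0793 × 1.047808 = 257.8439
Market kr 255.19 < fair 257.8439: forward underpriced → reverse cash-and-carry (short the stock, invest proceeds at r, pay the dividends, go long the forward).
Profit at T = |F_mkt − F*| = |255.19 − 257.8439| = kr 2.65 per share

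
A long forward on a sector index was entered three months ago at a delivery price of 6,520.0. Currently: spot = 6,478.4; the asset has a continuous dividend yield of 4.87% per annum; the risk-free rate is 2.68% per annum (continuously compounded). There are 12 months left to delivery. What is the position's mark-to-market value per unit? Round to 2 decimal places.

-177.12

Current fair forward for the remaining 12 months: F = S·e^((r − q)·T), (r − q) = 0.0268 − 0.0487 = -0.0219
F = 6478.4 · e^(-0.0219 × 12/12) = 6478.4 × 0.97833806 = 6338.0653
Value of long forward = (F − K)·e^(−rT) = (6338.0653 − 6520.0) · e^(−0.0268·12/12)
= -181.9347 × 0.97355593 = -177.12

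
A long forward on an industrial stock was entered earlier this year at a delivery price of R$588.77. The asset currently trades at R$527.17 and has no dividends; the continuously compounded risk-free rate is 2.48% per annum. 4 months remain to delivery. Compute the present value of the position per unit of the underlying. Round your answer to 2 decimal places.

-R$56.75

Current fair forward for the remaining 4 months: F = S·e^(r·T), r = 0.0248
F = 527.17 · e^(0.0248 × 4/12) = 527.17 × 1.008301 = 531.5460
Value of long forward = (F − K)·e^(−rT) = (531.5460 − 588.77) · e^(−0.0248·4/12)
= -57.2240 × 0.991767 = -56.75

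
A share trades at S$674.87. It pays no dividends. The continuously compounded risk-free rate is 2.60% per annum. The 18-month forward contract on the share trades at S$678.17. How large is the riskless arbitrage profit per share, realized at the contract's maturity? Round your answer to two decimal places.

Fair forward: F* = S·e^(carry·T), with carry = r = 0.0260
F* = 674.87 · e^(0.0260 × 18/12) = 674.87 · e^0.039000 = 674.87 × 1.039770 = S$701.7096
Market S$678.17 < fair S$701.7096: forward underpriced → reverse cash-and-carry (short spot, go long the forward).
At maturity, profit = |F_mkt − F*| = |678.17 − 701.7096| = S$23.54 per share

S$23.54 per share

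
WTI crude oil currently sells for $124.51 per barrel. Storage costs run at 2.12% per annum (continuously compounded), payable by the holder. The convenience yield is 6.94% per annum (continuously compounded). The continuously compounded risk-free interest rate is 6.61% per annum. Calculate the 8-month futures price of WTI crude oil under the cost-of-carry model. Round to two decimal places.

Net carry = r + u − y = 0.0661 + 0.0212 − 0.0694 = 0.0179
F = S·e^((r+u−y)T) = 124.51 · e^(0.0179 × 8/12) = 124.51 · e^0.011933
= 124.51 × 1.012004 = $126.00 per barrel

$126.00 per barrel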